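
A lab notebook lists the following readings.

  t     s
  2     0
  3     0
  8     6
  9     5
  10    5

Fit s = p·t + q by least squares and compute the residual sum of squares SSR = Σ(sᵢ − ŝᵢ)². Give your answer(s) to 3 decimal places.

Entries of AᵀA: Σt·t = 258, Σt = 32, Σ1 = 5.
Right-hand side: Σt·s = 143, Σs = 16.
Determinant 258·5 − 32² = 266.
p = (143·5 − 32·16)/266 = 29/38; q = (258·16 − 32·143)/266 = -32/19.
Residuals: 3/19, -23/38, 30/19, -7/38, -18/19; SSR = 145/38.

SSR = 3.816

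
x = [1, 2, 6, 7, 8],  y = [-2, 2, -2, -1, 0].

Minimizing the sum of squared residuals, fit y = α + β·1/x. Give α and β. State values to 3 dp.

α = -0.384, β = -0.558

The normal equations are: 5·α + (325/168)·β = -3;  (325/168)·α + (37081/28224)·β = -31/21.
Eliminating β: (37081/28224)·(row 1) − (325/168)·(row 2) gives (19945/7056)·α = (37081/28224)·(-3) − (325/168)·(-31/21) = -30643/28224, so α = -30643/79780.
Then β = ((-31/21) − (325/168)·(-30643/79780))/(37081/28224) = -2226/3989.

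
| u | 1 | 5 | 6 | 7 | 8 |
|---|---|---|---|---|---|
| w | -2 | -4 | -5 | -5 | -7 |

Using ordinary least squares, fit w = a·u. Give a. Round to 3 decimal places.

The normal equations are: 175·a = -143.
(Σu·u = 175, Σu·w = -143.)
a = (-143)/175 = -0.817143.

a = -0.817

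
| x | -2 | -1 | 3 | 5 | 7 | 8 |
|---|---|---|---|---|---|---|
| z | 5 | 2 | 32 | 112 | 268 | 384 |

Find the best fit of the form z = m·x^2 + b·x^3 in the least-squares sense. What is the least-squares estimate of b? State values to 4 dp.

b = 0.4991

From the data, Σx^2·x^2 = 7220, Σx^2·x^3 = 52910, Σx^3·x^3 = 396212.
Moment sums: Σx^2·z = 40818, Σx^3·z = 303354.
So MᵀM·[m, b]ᵀ = Mᵀz: [[7220, 52910]; [52910, 396212]]·[m, b]ᵀ = [40818, 303354]ᵀ.
Eliminating b: 396212·(row 1) − 52910·(row 2) gives 61182540·m = 396212·40818 − 52910·303354 = 122121276, so m = 10176773/5098545.
Then b = (303354 − 52910·(10176773/5098545))/396212 = 508925/1019709.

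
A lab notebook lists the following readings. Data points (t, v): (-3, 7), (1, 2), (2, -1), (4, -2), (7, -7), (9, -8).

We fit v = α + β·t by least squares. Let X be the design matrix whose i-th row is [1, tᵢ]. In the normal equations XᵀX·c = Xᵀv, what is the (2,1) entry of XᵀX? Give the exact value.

20

Row 2 ↔ basis t, column 1 ↔ basis 1, so (XᵀX)_{2,1} = Σᵢ t = (-3)·(1) + (1)·(1) + (2)·(1) + (4)·(1) + (7)·(1) + (9)·(1) = 20.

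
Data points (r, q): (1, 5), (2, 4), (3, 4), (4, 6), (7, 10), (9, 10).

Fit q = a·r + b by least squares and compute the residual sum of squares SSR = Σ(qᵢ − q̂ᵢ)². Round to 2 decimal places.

The normal system XᵀX·[a, b]ᵀ = Xᵀq is [[160, 26]; [26, 6]]·[a, b]ᵀ = [209, 39]ᵀ.
Determinant 160·6 − 26² = 284.
a = (209·6 − 26·39)/284 = 60/71; b = (160·39 − 26·209)/284 = 403/142.
Residuals: 187/142, -75/142, -195/142, -31/142, 177/142, -63/142; SSR = 809/142.

SSR = 5.70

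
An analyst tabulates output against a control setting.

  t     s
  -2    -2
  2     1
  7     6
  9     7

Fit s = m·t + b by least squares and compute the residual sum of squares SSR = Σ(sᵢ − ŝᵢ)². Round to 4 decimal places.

SSR = 0.3649

The normal equations are: 138·m + 16·b = 111;  16·m + 4·b = 12.
(Σt·t = 138, Σt = 16, Σ1 = 4, Σt·s = 111, Σs = 12.)
Δ = 138·4 − 16² = 296.
m = (111·4 − 16·12)/296 = 63/74; b = (138·12 − 16·111)/296 = -15/37.
Residuals: 4/37, -11/37, 33/74, -19/74; SSR = 27/74.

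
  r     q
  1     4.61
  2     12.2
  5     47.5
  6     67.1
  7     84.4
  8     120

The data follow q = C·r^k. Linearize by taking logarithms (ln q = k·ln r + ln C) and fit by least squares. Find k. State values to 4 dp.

Linearized form: ln q = k·ln r + ln C. From the 6 transformed points,
XᵀX = [[14.3918, 8.1197]; [8.1197, 6]], rhs = [34.0705, 21.3196]ᵀ  (here Σln r = 8.1197, Σ(ln r)² = 14.3918, Σln q = 21.3196, Σln r·ln q = 34.0705).
Solving (det = 20.4213): k = 1.53339, ln C = 1.47816.

k = 1.5334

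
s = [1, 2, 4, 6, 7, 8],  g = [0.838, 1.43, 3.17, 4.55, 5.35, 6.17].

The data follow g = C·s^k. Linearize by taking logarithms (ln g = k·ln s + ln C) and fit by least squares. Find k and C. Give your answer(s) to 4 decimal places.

k = 0.9778, C = 0.7952

Taking logs, ln g = k·ln s + ln C, so regress ln g on ln s.
Sums: Σln s = 7.8966, Σ(ln s)² = 13.7233, Σln g = 6.3466, Σln s·ln g = 11.6095.
Normal system: [[13.7233, 7.8966]; [7.8966, 6]]·[k, ln C]ᵀ = [11.6095, 6.3466]ᵀ.
Slope k = (n·Σln s·ln g − Σln s·Σln g)/(n·Σ(ln s)² − (Σln s)²) = (6·11.6095 − 7.8966·6.3466)/19.9843 = 0.97781; ln C = (Σln g − k·Σln s)/n = -0.22912, so C = exp(-0.22912) = 0.79523.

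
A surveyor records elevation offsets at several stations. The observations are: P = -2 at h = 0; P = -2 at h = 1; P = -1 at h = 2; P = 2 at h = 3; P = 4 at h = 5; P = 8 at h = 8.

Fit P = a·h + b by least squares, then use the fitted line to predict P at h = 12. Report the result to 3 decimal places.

P̂ = 13.358

The normal equations are: 103·a + 19·b = 86;  19·a + 6·b = 9.
Eliminating b: 6·(row 1) − 19·(row 2) gives 257·a = 6·86 − 19·9 = 345, so a = 345/257.
Then b = (9 − 19·(345/257))/6 = -707/257.
At h = 12: P̂ = (345/257)·(12) + (-707/257)·(1) = 3433/257.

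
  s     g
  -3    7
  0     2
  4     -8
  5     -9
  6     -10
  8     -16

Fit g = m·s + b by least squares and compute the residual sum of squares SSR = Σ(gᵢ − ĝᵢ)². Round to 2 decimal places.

SSR = 3.57

With design matrix M, MᵀM = [[150, 20]; [20, 6]] and Mᵀg = [-286, -34]ᵀ.
Δ = 150·6 − 20² = 500.
m = ((-286)·6 − 20·(-34))/500 = -259/125; b = (150·(-34) − 20·(-286))/500 = 31/25.
Residuals: -57/125, 19/25, -119/125, 3/25, 149/125, -83/125; SSR = 446/125.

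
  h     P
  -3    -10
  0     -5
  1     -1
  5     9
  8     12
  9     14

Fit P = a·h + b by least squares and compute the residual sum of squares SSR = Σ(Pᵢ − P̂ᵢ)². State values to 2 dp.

Forming AᵀA = [[180, 20]; [20, 6]] and AᵀP = [296, 19]ᵀ gives AᵀA·[a, b]ᵀ = AᵀP.
Eliminating b: 6·(row 1) − 20·(row 2) gives 680·a = 6·296 − 20·19 = 1396, so a = 349/170.
Then b = (19 − 20·(349/170))/6 = -125/34.
Residuals: -14/85, -45/34, 53/85, 41/17, -127/170, -4/5; SSR = 1561/170.

SSR = 9.18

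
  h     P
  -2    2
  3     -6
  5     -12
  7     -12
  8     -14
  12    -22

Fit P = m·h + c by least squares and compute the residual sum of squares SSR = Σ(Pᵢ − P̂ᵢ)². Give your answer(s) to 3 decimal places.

The normal system XᵀX·[m, c]ᵀ = XᵀP is [[295, 33]; [33, 6]]·[m, c]ᵀ = [-542, -64]ᵀ.
Δ = 295·6 − 33² = 681.
m = ((-542)·6 − 33·(-64))/681 = -380/227; c = (295·(-64) − 33·(-542))/681 = -994/681.
Residuals: 76/681, 328/681, -1478/681, 802/681, 580/681, -308/681; SSR = 4952/681.

SSR = 7.272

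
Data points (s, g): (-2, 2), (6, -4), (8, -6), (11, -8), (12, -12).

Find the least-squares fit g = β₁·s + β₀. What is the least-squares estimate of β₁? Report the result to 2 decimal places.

With design matrix X, XᵀX = [[369, 35]; [35, 5]] and Xᵀg = [-308, -28]ᵀ.
Δ = 369·5 − 35² = 620.
β₁ = ((-308)·5 − 35·(-28))/620 = -28/31; β₀ = (369·(-28) − 35·(-308))/620 = 112/155.

β₁ = -0.90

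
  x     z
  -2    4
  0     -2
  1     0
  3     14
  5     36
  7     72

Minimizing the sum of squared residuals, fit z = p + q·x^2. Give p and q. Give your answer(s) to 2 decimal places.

p = -1.34, q = 1.50

MᵀM·[p, q]ᵀ = Mᵀz reads: 6·p + 88·q = 124;  88·p + 3124·q = 4570.
det = 6·3124 − 88² = 11000.
p = (124·3124 − 88·4570)/11000 = -168/125; q = (6·4570 − 88·124)/11000 = 4127/2750.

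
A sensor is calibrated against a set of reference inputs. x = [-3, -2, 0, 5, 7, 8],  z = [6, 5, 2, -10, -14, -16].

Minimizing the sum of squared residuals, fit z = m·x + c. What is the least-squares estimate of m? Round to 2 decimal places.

With design matrix M, MᵀM = [[151, 15]; [15, 6]] and Mᵀz = [-304, -27]ᵀ.
Determinant 151·6 − 15² = 681.
m = ((-304)·6 − 15·(-27))/681 = -473/227; c = (151·(-27) − 15·(-304))/681 = 161/227.

m = -2.08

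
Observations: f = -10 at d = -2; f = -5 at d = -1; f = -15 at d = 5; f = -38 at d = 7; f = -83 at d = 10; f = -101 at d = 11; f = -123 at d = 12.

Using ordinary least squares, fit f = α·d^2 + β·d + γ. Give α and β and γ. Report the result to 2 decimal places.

Entries of MᵀM: Σd^2·d^2 = 48420, Σd^2·d = 4518, Σd^2 = 444, Σd·d = 444, Σd = 42, Σ1 = 7.
Right-hand side: Σd^2·f = -40515, Σd·f = -3733, Σf = -375.
Inverting the 3×3 Gram matrix, [α, β, γ]ᵀ = [-59959/58614, 126247/58614, -15734/9769]ᵀ.

α = -1.02, β = 2.15, γ = -1.61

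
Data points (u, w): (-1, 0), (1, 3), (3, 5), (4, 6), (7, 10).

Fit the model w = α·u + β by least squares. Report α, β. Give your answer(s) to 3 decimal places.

α = 1.217, β = 1.391

With design matrix M, MᵀM = [[76, 14]; [14, 5]] and Mᵀw = [112, 24]ᵀ.
Eliminating β: 5·(row 1) − 14·(row 2) gives 184·α = 5·112 − 14·24 = 224, so α = 28/23.
Then β = (24 − 14·(28/23))/5 = 32/23.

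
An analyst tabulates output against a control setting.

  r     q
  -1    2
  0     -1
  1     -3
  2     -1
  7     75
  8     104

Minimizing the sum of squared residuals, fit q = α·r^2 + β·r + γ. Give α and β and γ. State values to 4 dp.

α = 2.0511, β = -3.2078, γ = -2.2587

Normal-equation sums: Σr^2·r^2 = 6515, Σr^2·r = 863, Σr^2 = 119, Σr·r = 119, Σr = 17, Σ1 = 6.
For Xᵀq: Σr^2·q = 10326, Σr·q = 1350, Σq = 176.
Normal equations: [[6515, 863, 119]; [863, 119, 17]; [119, 17, 6]]·[α, β, γ]ᵀ = [10326, 1350, 176]ᵀ.
Solving the 3×3 system (Gaussian elimination) gives α = 3651/1780, β = -28549/8900, γ = -10051/4450.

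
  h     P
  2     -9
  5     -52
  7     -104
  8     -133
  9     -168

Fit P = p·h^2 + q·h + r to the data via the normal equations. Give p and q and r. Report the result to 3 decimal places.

The normal equations are: 13699·p + 1717·q + 223·r = -28552;  1717·p + 223·q + 31·r = -3582;  223·p + 31·q + 5·r = -466.
Row-reducing yields p = -863/429, q = -280/429, r = 81/143.

p = -2.012, q = -0.653, r = 0.566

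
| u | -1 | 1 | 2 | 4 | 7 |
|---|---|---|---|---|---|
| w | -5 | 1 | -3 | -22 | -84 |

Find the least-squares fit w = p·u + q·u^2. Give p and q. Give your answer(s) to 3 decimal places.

MᵀM·[p, q]ᵀ = Mᵀw reads: 71·p + 415·q = -676;  415·p + 2675·q = -4484.
(Σu·u = 71, Σu·u^2 = 415, Σu^2·u^2 = 2675, Σu·w = -676, Σu^2·w = -4484.)
Eliminating q: 2675·(row 1) − 415·(row 2) gives 17700·p = 2675·(-676) − 415·(-4484) = 52560, so p = 876/295.
Then q = ((-4484) − 415·(876/295))/2675 = -3152/1475.

p = 2.969, q = -2.137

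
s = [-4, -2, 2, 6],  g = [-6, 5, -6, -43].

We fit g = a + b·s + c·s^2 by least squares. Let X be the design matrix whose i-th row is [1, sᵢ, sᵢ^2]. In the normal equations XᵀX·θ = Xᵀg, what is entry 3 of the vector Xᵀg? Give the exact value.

-1648

Entry 3 ↔ basis s^2, so (Xᵀg)_{3} = Σᵢ (s^2)·gᵢ = (16)·(-6) + (4)·(5) + (4)·(-6) + (36)·(-43) = -1648.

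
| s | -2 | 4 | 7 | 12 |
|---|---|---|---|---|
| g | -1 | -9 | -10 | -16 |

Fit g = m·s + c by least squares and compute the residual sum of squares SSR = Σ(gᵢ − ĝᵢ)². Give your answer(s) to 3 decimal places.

SSR = 2.574

The normal equations are: 213·m + 21·c = -296;  21·m + 4·c = -36.
(Σs·s = 213, Σs = 21, Σ1 = 4, Σs·g = -296, Σg = -36.)
Eliminating c: 4·(row 1) − 21·(row 2) gives 411·m = 4·(-296) − 21·(-36) = -428, so m = -428/411.
Then c = ((-36) − 21·(-428/411))/4 = -484/137.
Residuals: 185/411, -535/411, 338/411, 4/137; SSR = 1058/411.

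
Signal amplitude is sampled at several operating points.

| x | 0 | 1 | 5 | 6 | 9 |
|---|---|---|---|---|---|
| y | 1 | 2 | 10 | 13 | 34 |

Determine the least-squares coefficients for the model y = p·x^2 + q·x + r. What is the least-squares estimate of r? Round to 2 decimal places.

r = 1.64

Normal-equation sums: Σx^2·x^2 = 8483, Σx^2·x = 1071, Σx^2 = 143, Σx·x = 143, Σx = 21, Σ1 = 5.
Moment sums: Σx^2·y = 3474, Σx·y = 436, Σy = 60.
Inverting the 3×3 Gram matrix, [p, q, r]ᵀ = [4077/8113, -1108/1159, 13329/8113]ᵀ.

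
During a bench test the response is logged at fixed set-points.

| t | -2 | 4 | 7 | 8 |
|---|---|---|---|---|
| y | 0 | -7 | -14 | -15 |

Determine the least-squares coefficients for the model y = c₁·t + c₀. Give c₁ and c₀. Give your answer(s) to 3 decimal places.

With design matrix M, MᵀM = [[133, 17]; [17, 4]] and Mᵀy = [-246, -36]ᵀ.
Eliminating c₀: 4·(row 1) − 17·(row 2) gives 243·c₁ = 4·(-246) − 17·(-36) = -372, so c₁ = -124/81.
Then c₀ = ((-36) − 17·(-124/81))/4 = -202/81.

c₁ = -1.531, c₀ = -2.494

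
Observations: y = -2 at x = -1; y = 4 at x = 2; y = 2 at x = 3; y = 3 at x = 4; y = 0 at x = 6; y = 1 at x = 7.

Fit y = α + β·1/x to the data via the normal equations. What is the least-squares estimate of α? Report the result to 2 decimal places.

Normal-equation sums: Σ1 = 6, Σ1/x = 11/28, Σ1/x·1/x = 10385/7056.
And Σy = 8, Σ1/x·y = 467/84.
Normal equations: [[6, 11/28]; [11/28, 10385/7056]]·[α, β]ᵀ = [8, 467/84]ᵀ.
Eliminating β: (10385/7056)·(row 1) − (11/28)·(row 2) gives (20407/2352)·α = (10385/7056)·8 − (11/28)·(467/84) = 1381/144, so α = 67669/61221.
Then β = ((467/84) − (11/28)·(67669/61221))/(10385/7056) = 71064/20407.

α = 1.11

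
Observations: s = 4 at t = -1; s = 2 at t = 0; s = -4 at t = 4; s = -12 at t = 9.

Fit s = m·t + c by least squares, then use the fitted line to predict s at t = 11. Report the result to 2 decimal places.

ŝ = -15.15

With design matrix M, MᵀM = [[98, 12]; [12, 4]] and Mᵀs = [-128, -10]ᵀ.
Determinant 98·4 − 12² = 248.
m = ((-128)·4 − 12·(-10))/248 = -49/31; c = (98·(-10) − 12·(-128))/248 = 139/62.
At t = 11: ŝ = (-49/31)·(11) + (139/62)·(1) = -939/62.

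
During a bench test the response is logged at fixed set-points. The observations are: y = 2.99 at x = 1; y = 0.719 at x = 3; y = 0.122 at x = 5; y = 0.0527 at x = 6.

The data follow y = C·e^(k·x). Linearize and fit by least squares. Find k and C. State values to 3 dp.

Linearized form: ln y = k·x + ln C. From the 4 transformed points,
Σx = 15.0000, Σ(x)² = 71.0000, Σln y = -4.2815, Σx·ln y = -28.0719.
Equations: 71.0000·k + 15.0000·ln C = -28.0719;  15.0000·k + 4·ln C = -4.2815.
Δ = 71.0000·4 − (15.0000)² = 59.0000; k = (-28.0719·4 − 15.0000·-4.2815)/59.0000 = -0.81467, ln C = (71.0000·-4.2815 − 15.0000·-28.0719)/59.0000 = 1.98462, so C = exp(1.98462) = 7.27629.

k = -0.815, C = 7.276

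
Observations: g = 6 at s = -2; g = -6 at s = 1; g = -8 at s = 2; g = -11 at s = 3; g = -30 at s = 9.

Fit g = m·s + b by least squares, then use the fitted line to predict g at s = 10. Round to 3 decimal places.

ĝ = -33.589

Setting ∂/∂m … = 0 gives: 99·m + 13·b = -337;  13·m + 5·b = -49.
Determinant 99·5 − 13² = 326.
m = ((-337)·5 − 13·(-49))/326 = -524/163; b = (99·(-49) − 13·(-337))/326 = -235/163.
At s = 10: ĝ = (-524/163)·(10) + (-235/163)·(1) = -5475/163.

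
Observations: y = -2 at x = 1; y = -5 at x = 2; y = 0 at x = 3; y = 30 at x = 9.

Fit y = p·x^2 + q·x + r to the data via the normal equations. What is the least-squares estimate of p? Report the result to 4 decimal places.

p = 0.5496

Normal-equation sums: Σx^2·x^2 = 6659, Σx^2·x = 765, Σx^2 = 95, Σx·x = 95, Σx = 15, Σ1 = 4.
Moment sums: Σx^2·y = 2408, Σx·y = 258, Σy = 23.
MᵀM·[p, q, r]ᵀ = Mᵀy becomes [[6659, 765, 95]; [765, 95, 15]; [95, 15, 4]]·[p, q, r]ᵀ = [2408, 258, 23]ᵀ.
Solving the 3×3 system (Gaussian elimination) gives p = 194/353, q = -2409/1765, r = -771/353.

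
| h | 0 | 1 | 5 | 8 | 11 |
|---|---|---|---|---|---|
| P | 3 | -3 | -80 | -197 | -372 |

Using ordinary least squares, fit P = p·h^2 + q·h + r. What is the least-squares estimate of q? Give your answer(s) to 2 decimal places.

q = -1.46

Compute the Gram sums: Σh^2·h^2 = 19363, Σh^2·h = 1969, Σh^2 = 211, Σh·h = 211, Σh = 25, Σ1 = 5.
Right-hand side: Σh^2·P = -59623, Σh·P = -6071, ΣP = -649.
AᵀA·[p, q, r]ᵀ = AᵀP becomes [[19363, 1969, 211]; [1969, 211, 25]; [211, 25, 5]]·[p, q, r]ᵀ = [-59623, -6071, -649]ᵀ.
Inverting the 3×3 Gram matrix, [p, q, r]ᵀ = [-236579/80076, -116995/80076, 14562/6673]ᵀ.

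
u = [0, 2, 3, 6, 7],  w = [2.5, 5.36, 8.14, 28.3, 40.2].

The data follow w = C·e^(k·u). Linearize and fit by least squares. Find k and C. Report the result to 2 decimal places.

k = 0.40, C = 2.46

Let Y = ln w. Fitting Y = k·u + ln C by least squares:
Σu = 18.0000, Σ(u)² = 98.0000, Σln w = 11.7288, Σu·ln w = 55.5625.
Normal system: [[98.0000, 18.0000]; [18.0000, 5]]·[k, ln C]ᵀ = [55.5625, 11.7288]ᵀ.
Slope k = (n·Σu·ln w − Σu·Σln w)/(n·Σ(u)² − (Σu)²) = (5·55.5625 − 18.0000·11.7288)/166.0000 = 0.40178; ln C = (Σln w − k·Σu)/n = 0.89936, so C = exp(0.89936) = 2.45803.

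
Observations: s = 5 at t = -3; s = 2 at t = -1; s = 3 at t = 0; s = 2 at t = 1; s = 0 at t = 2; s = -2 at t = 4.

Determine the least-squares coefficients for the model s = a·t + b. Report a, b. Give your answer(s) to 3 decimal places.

a = -0.949, b = 2.141

XᵀX·[a, b]ᵀ = Xᵀs reads: 31·a + 3·b = -23;  3·a + 6·b = 10.
(Σt·t = 31, Σt = 3, Σ1 = 6, Σt·s = -23, Σs = 10.)
Eliminating b: 6·(row 1) − 3·(row 2) gives 177·a = 6·(-23) − 3·10 = -168, so a = -56/59.
Then b = (10 − 3·(-56/59))/6 = 379/177.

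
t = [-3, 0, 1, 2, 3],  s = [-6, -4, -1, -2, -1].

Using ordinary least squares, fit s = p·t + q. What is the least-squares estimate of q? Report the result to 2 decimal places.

q = -3.32

AᵀA·[p, q]ᵀ = Aᵀs reads: 23·p + 3·q = 10;  3·p + 5·q = -14.
(Σt·t = 23, Σt = 3, Σ1 = 5, Σt·s = 10, Σs = -14.)
det = 23·5 − 3² = 106.
p = (10·5 − 3·(-14))/106 = 46/53; q = (23·(-14) − 3·10)/106 = -176/53.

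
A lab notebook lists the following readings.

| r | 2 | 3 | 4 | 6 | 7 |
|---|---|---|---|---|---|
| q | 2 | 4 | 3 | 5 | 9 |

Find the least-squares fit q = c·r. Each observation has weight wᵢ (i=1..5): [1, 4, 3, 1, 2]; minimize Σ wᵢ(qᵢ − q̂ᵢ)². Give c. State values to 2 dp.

From the data, Σwᵢ·r·r = 222.
Right-hand side: Σwᵢ·r·q = 244.
So AᵀWA·[c]ᵀ = AᵀWq: [[222]]·[c]ᵀ = [244]ᵀ.
c = 244/222 = 1.0991.

c = 1.10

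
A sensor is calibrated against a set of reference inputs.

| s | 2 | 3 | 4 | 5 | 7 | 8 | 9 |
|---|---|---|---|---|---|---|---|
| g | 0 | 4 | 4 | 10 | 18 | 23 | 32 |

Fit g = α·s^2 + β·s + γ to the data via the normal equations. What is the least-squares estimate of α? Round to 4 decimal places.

The normal equations are: 14036·α + 1808·β + 248·γ = 5296;  1808·α + 248·β + 38·γ = 676;  248·α + 38·β + 7·γ = 91.
(Σs^2·s^2 = 14036, Σs^2·s = 1808, Σs^2 = 248, Σs·s = 248, Σs = 38, Σ1 = 7, Σs^2·g = 5296, Σs·g = 676, Σg = 91.)
Inverting the 3×3 Gram matrix, [α, β, γ]ᵀ = [50/121, -51/242, -60/121]ᵀ.

α = 0.4132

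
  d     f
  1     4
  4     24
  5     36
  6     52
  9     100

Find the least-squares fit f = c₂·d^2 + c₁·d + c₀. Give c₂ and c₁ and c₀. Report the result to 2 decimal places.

With design matrix X, XᵀX = [[8739, 1135, 159]; [1135, 159, 25]; [159, 25, 5]] and Xᵀf = [11260, 1492, 216]ᵀ.
Inverting the 3×3 Gram matrix, [c₂, c₁, c₀]ᵀ = [678/707, 30382/12019, 112/1717]ᵀ.

c₂ = 0.96, c₁ = 2.53, c₀ = 0.07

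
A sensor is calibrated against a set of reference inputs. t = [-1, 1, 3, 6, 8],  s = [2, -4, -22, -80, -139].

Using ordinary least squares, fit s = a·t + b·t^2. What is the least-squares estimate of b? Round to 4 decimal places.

b = -1.9368

With design matrix A, AᵀA = [[111, 755]; [755, 5475]] and Aᵀs = [-1664, -11976]ᵀ.
Δ = 111·5475 − 755² = 37700.
a = ((-1664)·5475 − 755·(-11976))/37700 = -3426/1885; b = (111·(-11976) − 755·(-1664))/37700 = -18254/9425.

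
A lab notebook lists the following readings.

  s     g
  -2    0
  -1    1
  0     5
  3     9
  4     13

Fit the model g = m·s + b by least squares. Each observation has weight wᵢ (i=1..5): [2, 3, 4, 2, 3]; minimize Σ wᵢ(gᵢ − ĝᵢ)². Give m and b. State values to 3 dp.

Entries of MᵀWM: Σwᵢ·s·s = 77, Σwᵢ·s = 11, Σwᵢ·1 = 14.
For MᵀWg: Σwᵢ·s·g = 207, Σwᵢ·g = 80.
So MᵀWM·[m, b]ᵀ = MᵀWg: [[77, 11]; [11, 14]]·[m, b]ᵀ = [207, 80]ᵀ.
Determinant 77·14 − 11² = 957.
m = (207·14 − 11·80)/957 = 2018/957; b = (77·80 − 11·207)/957 = 353/87.

m = 2.109, b = 4.057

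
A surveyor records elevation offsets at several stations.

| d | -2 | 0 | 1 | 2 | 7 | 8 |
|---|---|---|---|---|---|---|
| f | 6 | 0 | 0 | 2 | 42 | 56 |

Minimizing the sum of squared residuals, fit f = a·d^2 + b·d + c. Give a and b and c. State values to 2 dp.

a = 1.00, b = -1.00, c = 0.00

XᵀX·[a, b, c]ᵀ = Xᵀf reads: 6530·a + 856·b + 122·c = 5674;  856·a + 122·b + 16·c = 734;  122·a + 16·b + 6·c = 106.
(Σd^2·d^2 = 6530, Σd^2·d = 856, Σd^2 = 122, Σd·d = 122, Σd = 16, Σ1 = 6, Σd^2·f = 5674, Σd·f = 734, Σf = 106.)
Inverting the 3×3 Gram matrix, [a, b, c]ᵀ = [1, -1, 0]ᵀ.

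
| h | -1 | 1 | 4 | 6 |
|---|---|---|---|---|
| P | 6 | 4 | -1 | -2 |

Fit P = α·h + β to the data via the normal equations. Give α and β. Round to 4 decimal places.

α = -1.2241, β = 4.8103

The normal system MᵀM·[α, β]ᵀ = MᵀP is [[54, 10]; [10, 4]]·[α, β]ᵀ = [-18, 7]ᵀ.
Eliminating β: 4·(row 1) − 10·(row 2) gives 116·α = 4·(-18) − 10·7 = -142, so α = -71/58.
Then β = (7 − 10·(-71/58))/4 = 279/58.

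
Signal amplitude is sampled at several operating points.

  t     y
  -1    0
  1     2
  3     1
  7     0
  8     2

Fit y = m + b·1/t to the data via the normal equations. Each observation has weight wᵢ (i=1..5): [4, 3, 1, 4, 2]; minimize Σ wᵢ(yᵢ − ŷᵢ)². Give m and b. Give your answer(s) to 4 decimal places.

The normal equations are: 14·m + (13/84)·b = 11;  (13/84)·m + (101945/14112)·b = 41/6.
(Σwᵢ·1 = 14, Σwᵢ·1/t = 13/84, Σwᵢ·1/t·1/t = 101945/14112, Σwᵢ·y = 11, Σwᵢ·1/t·y = 41/6.)
Δ = 14·(101945/14112) − (13/84)² = 356723/3528.
m = (11·(101945/14112) − (13/84)·(41/6))/(356723/3528) = 1106471/1426892; b = (14·(41/6) − (13/84)·11)/(356723/3528) = 331506/356723.

m = 0.7754, b = 0.9293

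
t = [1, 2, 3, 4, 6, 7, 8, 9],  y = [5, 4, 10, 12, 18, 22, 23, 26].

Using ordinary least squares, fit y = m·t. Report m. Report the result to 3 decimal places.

MᵀM·[m]ᵀ = Mᵀy reads: 260·m = 771.
m = 771/260 = 2.96538.

m = 2.965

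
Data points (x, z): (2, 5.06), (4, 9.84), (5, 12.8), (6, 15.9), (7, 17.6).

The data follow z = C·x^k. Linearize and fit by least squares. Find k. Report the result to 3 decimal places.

k = 1.016

Let Y = ln z. Fitting Y = k·ln x + ln C by least squares:
Σln x = 7.4265, Σ(ln x)² = 11.9895, Σln z = 12.0915, Σln x·ln z = 18.9340.
Equations: 11.9895·k + 7.4265·ln C = 18.9340;  7.4265·k + 5·ln C = 12.0915.
Solving (det = 4.7940): k = 1.01624, ln C = 0.90886.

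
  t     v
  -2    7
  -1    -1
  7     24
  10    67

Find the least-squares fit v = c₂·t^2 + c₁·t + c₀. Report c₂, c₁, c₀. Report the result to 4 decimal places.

Forming XᵀX = [[12418, 1334, 154]; [1334, 154, 14]; [154, 14, 4]] and Xᵀv = [7903, 825, 97]ᵀ gives XᵀX·[c₂, c₁, c₀]ᵀ = Xᵀv.
Row-reducing yields c₂ = 431/411, c₁ = -4543/1370, c₀ = -9283/2055.

c₂ = 1.0487, c₁ = -3.3161, c₀ = -4.5173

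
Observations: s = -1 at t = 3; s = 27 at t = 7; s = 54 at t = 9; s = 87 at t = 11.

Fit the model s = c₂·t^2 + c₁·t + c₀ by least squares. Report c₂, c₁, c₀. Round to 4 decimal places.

With design matrix X, XᵀX = [[23684, 2430, 260]; [2430, 260, 30]; [260, 30, 4]] and Xᵀs = [16215, 1629, 167]ᵀ.
Solving the 3×3 system (Gaussian elimination) gives c₂ = 43/44, c₁ = -291/110, c₀ = -85/44.

c₂ = 0.9773, c₁ = -2.6455, c₀ = -1.9318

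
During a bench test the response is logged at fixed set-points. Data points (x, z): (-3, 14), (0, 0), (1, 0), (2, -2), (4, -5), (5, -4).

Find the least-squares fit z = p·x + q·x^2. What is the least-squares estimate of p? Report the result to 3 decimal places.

p = -2.991

Sums needed: Σx·x = 55, Σx·x^2 = 171, Σx^2·x^2 = 979.
For Aᵀz: Σx·z = -86, Σx^2·z = -62.
So AᵀA·[p, q]ᵀ = Aᵀz: [[55, 171]; [171, 979]]·[p, q]ᵀ = [-86, -62]ᵀ.
Eliminating q: 979·(row 1) − 171·(row 2) gives 24604·p = 979·(-86) − 171·(-62) = -73592, so p = -18398/6151.
Then q = ((-62) − 171·(-18398/6151))/979 = 2824/6151.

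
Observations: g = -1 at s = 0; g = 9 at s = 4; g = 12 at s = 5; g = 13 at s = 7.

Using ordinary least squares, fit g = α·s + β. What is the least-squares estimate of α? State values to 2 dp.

α = 2.12

The normal equations are: 90·α + 16·β = 187;  16·α + 4·β = 33.
Determinant 90·4 − 16² = 104.
α = (187·4 − 16·33)/104 = 55/26; β = (90·33 − 16·187)/104 = -11/52.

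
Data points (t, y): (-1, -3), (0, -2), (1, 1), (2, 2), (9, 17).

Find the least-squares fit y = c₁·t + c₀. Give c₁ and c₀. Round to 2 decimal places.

Compute the Gram sums: Σt·t = 87, Σt = 11, Σ1 = 5.
For Xᵀy: Σt·y = 161, Σy = 15.
So XᵀX·[c₁, c₀]ᵀ = Xᵀy: [[87, 11]; [11, 5]]·[c₁, c₀]ᵀ = [161, 15]ᵀ.
Eliminating c₀: 5·(row 1) − 11·(row 2) gives 314·c₁ = 5·161 − 11·15 = 640, so c₁ = 320/157.
Then c₀ = (15 − 11·(320/157))/5 = -233/157.

c₁ = 2.04, c₀ = -1.48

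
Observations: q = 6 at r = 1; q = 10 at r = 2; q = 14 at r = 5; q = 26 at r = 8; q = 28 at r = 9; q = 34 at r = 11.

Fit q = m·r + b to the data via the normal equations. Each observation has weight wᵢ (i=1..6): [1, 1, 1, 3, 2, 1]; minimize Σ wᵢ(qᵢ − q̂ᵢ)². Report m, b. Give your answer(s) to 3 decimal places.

m = 2.796, b = 3.049

Sums needed: Σwᵢ·r·r = 505, Σwᵢ·r = 61, Σwᵢ·1 = 9.
And Σwᵢ·r·q = 1598, Σwᵢ·q = 198.
AᵀWA·[m, b]ᵀ = AᵀWq becomes [[505, 61]; [61, 9]]·[m, b]ᵀ = [1598, 198]ᵀ.
det = 505·9 − 61² = 824.
m = (1598·9 − 61·198)/824 = 288/103; b = (505·198 − 61·1598)/824 = 314/103.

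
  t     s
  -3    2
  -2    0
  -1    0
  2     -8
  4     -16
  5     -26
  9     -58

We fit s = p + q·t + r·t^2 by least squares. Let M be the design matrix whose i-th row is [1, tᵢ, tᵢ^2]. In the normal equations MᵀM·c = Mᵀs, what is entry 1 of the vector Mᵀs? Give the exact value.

-106

Entry 1 ↔ basis 1, so (Mᵀs)_{1} = Σᵢ sᵢ = (1)·(2) + (1)·(0) + (1)·(0) + (1)·(-8) + (1)·(-16) + (1)·(-26) + (1)·(-58) = -106.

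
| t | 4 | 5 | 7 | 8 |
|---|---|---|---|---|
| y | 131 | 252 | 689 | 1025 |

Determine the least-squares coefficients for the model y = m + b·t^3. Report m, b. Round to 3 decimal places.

m = 3.002, b = 1.997

Entries of XᵀX: Σ1 = 4, Σt^3 = 1044, Σt^3·t^3 = 399514.
For Xᵀy: Σy = 2097, Σt^3·y = 801011.
Determinant 4·399514 − 1044² = 508120.
m = (2097·399514 − 1044·801011)/508120 = 762687/254060; b = (4·801011 − 1044·2097)/508120 = 126847/63515.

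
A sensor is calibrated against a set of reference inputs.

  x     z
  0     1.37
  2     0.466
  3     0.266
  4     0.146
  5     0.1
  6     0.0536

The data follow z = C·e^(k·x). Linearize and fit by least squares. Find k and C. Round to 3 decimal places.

Taking logs, ln z = k·x + ln C, so regress ln z on x.
XᵀX = [[90.0000, 20.0000]; [20.0000, 6]], rhs = [-42.2667, -8.9260]ᵀ  (here Σx = 20.0000, Σ(x)² = 90.0000, Σln z = -8.9260, Σx·ln z = -42.2667).
Slope k = (n·Σx·ln z − Σx·Σln z)/(n·Σ(x)² − (Σx)²) = (6·-42.2667 − 20.0000·-8.9260)/140.0000 = -0.53629; ln C = (Σln z − k·Σx)/n = 0.29998, so C = exp(0.29998) = 1.34983.

k = -0.536, C = 1.350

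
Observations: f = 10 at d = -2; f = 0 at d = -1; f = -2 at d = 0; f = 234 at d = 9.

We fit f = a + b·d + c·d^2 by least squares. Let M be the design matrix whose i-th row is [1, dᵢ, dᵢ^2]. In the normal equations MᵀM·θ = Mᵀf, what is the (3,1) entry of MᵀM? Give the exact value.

86

Row 3 ↔ basis d^2, column 1 ↔ basis 1, so (MᵀM)_{3,1} = Σᵢ d^2 = (4)·(1) + (1)·(1) + (0)·(1) + (81)·(1) = 86.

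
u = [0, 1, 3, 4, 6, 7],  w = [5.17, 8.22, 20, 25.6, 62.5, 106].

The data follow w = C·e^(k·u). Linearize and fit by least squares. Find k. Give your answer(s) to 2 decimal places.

Linearized form: ln w = k·u + ln C. From the 6 transformed points,
Σu = 21.0000, Σ(u)² = 111.0000, Σln w = 18.7864, Σu·ln w = 81.5192.
Normal system: [[111.0000, 21.0000]; [21.0000, 6]]·[k, ln C]ᵀ = [81.5192, 18.7864]ᵀ.
Δ = 111.0000·6 − (21.0000)² = 225.0000; k = (81.5192·6 − 21.0000·18.7864)/225.0000 = 0.42045, ln C = (111.0000·18.7864 − 21.0000·81.5192)/225.0000 = 1.65948.

k = 0.42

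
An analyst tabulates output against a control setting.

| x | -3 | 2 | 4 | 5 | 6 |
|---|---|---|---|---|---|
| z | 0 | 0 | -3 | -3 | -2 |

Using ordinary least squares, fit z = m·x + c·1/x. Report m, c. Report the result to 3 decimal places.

m = -0.559, c = 2.263

Compute the Gram sums: Σx·x = 90, Σx·1/x = 5, Σ1/x·1/x = 1769/3600.
Right-hand side: Σx·z = -39, Σ1/x·z = -101/60.
MᵀM·[m, c]ᵀ = Mᵀz becomes [[90, 5]; [5, 1769/3600]]·[m, c]ᵀ = [-39, -101/60]ᵀ.
Eliminating c: (1769/3600)·(row 1) − 5·(row 2) gives (769/40)·m = (1769/3600)·(-39) − 5·(-101/60) = -4299/400, so m = -4299/7690.
Then c = ((-101/60) − 5·(-4299/7690))/(1769/3600) = 1740/769.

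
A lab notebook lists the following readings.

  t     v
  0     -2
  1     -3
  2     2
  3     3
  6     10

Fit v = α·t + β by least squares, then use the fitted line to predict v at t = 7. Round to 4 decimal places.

With design matrix A, AᵀA = [[50, 12]; [12, 5]] and Aᵀv = [70, 10]ᵀ.
Δ = 50·5 − 12² = 106.
α = (70·5 − 12·10)/106 = 115/53; β = (50·10 − 12·70)/106 = -170/53.
At t = 7: v̂ = (115/53)·(7) + (-170/53)·(1) = 635/53.

v̂ = 11.9811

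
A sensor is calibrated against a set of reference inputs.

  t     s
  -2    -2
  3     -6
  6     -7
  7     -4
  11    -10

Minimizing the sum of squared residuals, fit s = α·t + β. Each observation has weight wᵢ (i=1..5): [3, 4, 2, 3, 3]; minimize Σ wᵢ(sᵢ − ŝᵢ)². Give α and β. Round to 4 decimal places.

The normal equations are: 630·α + 72·β = -558;  72·α + 15·β = -86.
(Σwᵢ·t·t = 630, Σwᵢ·t = 72, Σwᵢ·1 = 15, Σwᵢ·t·s = -558, Σwᵢ·s = -86.)
Eliminating β: 15·(row 1) − 72·(row 2) gives 4266·α = 15·(-558) − 72·(-86) = -2178, so α = -121/237.
Then β = ((-86) − 72·(-121/237))/15 = -778/237.

α = -0.5105, β = -3.2827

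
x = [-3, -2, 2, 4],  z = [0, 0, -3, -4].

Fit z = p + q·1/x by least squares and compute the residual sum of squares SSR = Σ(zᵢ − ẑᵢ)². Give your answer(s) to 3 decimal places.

SSR = 2.331

The normal system MᵀM·[p, q]ᵀ = Mᵀz is [[4, -1/12]; [-1/12, 97/144]]·[p, q]ᵀ = [-7, -5/2]ᵀ.
det = 4·(97/144) − (-1/12)² = 43/16.
p = ((-7)·(97/144) − (-1/12)·(-5/2))/(43/16) = -709/387; q = (4·(-5/2) − (-1/12)·(-7))/(43/16) = -508/129.
Residuals: 67/129, -53/387, 310/387, -458/387; SSR = 902/387.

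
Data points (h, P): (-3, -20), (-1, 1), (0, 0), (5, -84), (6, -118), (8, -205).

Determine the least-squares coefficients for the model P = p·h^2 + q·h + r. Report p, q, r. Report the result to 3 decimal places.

Setting ∂/∂p … = 0 gives: 6099·p + 825·q + 135·r = -19647;  825·p + 135·q + 15·r = -2709;  135·p + 15·q + 6·r = -426.
(Σh^2·h^2 = 6099, Σh^2·h = 825, Σh^2 = 135, Σh·h = 135, Σh = 15, Σ1 = 6, Σh^2·P = -19647, Σh·P = -2709, ΣP = -426.)
Solving the 3×3 system (Gaussian elimination) gives p = -307/104, q = -1093/520, r = 35/52.

p = -2.952, q = -2.102, r = 0.673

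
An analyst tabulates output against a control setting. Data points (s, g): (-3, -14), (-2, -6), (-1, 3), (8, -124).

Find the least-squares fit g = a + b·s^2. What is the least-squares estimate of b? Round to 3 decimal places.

Compute the Gram sums: Σ1 = 4, Σs^2 = 78, Σs^2·s^2 = 4194.
And Σg = -141, Σs^2·g = -8083.
So XᵀX·[a, b]ᵀ = Xᵀg: [[4, 78]; [78, 4194]]·[a, b]ᵀ = [-141, -8083]ᵀ.
det = 4·4194 − 78² = 10692.
a = ((-141)·4194 − 78·(-8083))/10692 = 3260/891; b = (4·(-8083) − 78·(-141))/10692 = -10667/5346.

b = -1.995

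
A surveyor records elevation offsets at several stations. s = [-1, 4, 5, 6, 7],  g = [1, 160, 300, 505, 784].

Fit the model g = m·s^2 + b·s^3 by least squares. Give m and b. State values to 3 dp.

Forming AᵀA = [[4579, 28731]; [28731, 184027]] and Aᵀg = [66657, 425731]ᵀ gives AᵀA·[m, b]ᵀ = Aᵀg.
Eliminating b: 184027·(row 1) − 28731·(row 2) gives 17189272·m = 184027·66657 − 28731·425731 = 35010378, so m = 17505189/8594636.
Then b = (425731 − 28731·(17505189/8594636))/184027 = 17149991/8594636.

m = 2.037, b = 1.995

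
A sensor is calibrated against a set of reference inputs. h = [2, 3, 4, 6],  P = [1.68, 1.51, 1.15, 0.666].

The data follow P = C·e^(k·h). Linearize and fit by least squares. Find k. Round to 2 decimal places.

k = -0.24

Taking logs, ln P = k·h + ln C, so regress ln P on h.
XᵀX = [[65.0000, 15.0000]; [15.0000, 4]], rhs = [0.3942, 0.6642]ᵀ  (here Σh = 15.0000, Σ(h)² = 65.0000, Σln P = 0.6642, Σh·ln P = 0.3942).
Δ = 65.0000·4 − (15.0000)² = 35.0000; k = (0.3942·4 − 15.0000·0.6642)/35.0000 = -0.23961, ln C = (65.0000·0.6642 − 15.0000·0.3942)/35.0000 = 1.06458.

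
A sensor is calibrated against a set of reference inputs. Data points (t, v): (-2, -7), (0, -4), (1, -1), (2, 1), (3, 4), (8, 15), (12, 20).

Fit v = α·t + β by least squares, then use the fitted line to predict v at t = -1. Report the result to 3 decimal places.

v̂ = -4.967

The normal equations are: 226·α + 24·β = 387;  24·α + 7·β = 28.
(Σt·t = 226, Σt = 24, Σ1 = 7, Σt·v = 387, Σv = 28.)
Δ = 226·7 − 24² = 1006.
α = (387·7 − 24·28)/1006 = 2037/1006; β = (226·28 − 24·387)/1006 = -1480/503.
At t = -1: v̂ = (2037/1006)·(-1) + (-1480/503)·(1) = -4997/1006.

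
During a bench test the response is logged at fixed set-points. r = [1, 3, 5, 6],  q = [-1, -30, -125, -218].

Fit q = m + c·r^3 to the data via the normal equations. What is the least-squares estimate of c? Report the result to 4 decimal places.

c = -1.0018

AᵀA·[m, c]ᵀ = Aᵀq reads: 4·m + 369·c = -374;  369·m + 63011·c = -63524.
Determinant 4·63011 − 369² = 115883.
m = ((-374)·63011 − 369·(-63524))/115883 = -125758/115883; c = (4·(-63524) − 369·(-374))/115883 = -116090/115883.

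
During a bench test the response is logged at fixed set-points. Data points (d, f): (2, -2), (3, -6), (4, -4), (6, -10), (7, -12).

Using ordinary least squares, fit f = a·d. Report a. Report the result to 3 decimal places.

a = -1.596

Sums needed: Σd·d = 114.
Moment sums: Σd·f = -182.
Normal equations: [[114]]·[a]ᵀ = [-182]ᵀ.
a = (-182)/114 = -1.59649.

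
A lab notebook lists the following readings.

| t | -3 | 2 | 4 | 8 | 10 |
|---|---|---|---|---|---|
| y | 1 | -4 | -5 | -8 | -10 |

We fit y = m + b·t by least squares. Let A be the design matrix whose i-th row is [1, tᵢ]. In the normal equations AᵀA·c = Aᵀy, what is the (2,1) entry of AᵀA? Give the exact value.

Row 2 ↔ basis t, column 1 ↔ basis 1, so (AᵀA)_{2,1} = Σᵢ t = (-3)·(1) + (2)·(1) + (4)·(1) + (8)·(1) + (10)·(1) = 21.

21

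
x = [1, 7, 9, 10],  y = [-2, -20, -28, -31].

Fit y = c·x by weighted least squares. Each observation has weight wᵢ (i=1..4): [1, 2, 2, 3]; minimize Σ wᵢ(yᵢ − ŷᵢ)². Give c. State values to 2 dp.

MᵀWM·[c]ᵀ = MᵀWy reads: 561·c = -1716.
Hence c = -1716 / 561 ≈ -3.05882.

c = -3.06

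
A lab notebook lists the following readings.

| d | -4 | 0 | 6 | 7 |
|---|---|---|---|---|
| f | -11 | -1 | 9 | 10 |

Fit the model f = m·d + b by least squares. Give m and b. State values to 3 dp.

m = 1.885, b = -2.492

Sums needed: Σd·d = 101, Σd = 9, Σ1 = 4.
Moment sums: Σd·f = 168, Σf = 7.
Δ = 101·4 − 9² = 323.
m = (168·4 − 9·7)/323 = 609/323; b = (101·7 − 9·168)/323 = -805/323.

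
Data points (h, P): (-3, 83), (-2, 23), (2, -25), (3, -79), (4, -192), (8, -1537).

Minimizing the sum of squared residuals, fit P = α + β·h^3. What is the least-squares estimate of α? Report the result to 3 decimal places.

α = 0.441

Sums needed: Σ1 = 6, Σh^3 = 576, Σh^3·h^3 = 267826.
And ΣP = -1727, Σh^3·P = -803990.
So AᵀA·[α, β]ᵀ = AᵀP: [[6, 576]; [576, 267826]]·[α, β]ᵀ = [-1727, -803990]ᵀ.
Eliminating β: 267826·(row 1) − 576·(row 2) gives 1275180·α = 267826·(-1727) − 576·(-803990) = 562738, so α = 281369/637590.
Then β = ((-803990) − 576·(281369/637590))/267826 = -319099/106265.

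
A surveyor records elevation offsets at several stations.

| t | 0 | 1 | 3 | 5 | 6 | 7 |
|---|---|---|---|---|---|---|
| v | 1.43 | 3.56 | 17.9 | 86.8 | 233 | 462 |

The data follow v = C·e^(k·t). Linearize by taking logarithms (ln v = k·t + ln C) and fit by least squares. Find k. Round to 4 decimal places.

k = 0.8263

With ln vᵢ as the transformed response and tᵢ as the regressor:
AᵀA = [[120.0000, 22.0000]; [22.0000, 6]], rhs = [107.8974, 20.5624]ᵀ  (here Σt = 22.0000, Σ(t)² = 120.0000, Σln v = 20.5624, Σt·ln v = 107.8974).
Solving (det = 236.0000): k = 0.82632, ln C = 0.39725.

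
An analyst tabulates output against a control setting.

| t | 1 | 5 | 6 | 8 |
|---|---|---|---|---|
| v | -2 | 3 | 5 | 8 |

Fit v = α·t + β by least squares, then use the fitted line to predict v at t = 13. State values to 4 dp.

From the data, Σt·t = 126, Σt = 20, Σ1 = 4.
And Σt·v = 107, Σv = 14.
AᵀA·[α, β]ᵀ = Aᵀv becomes [[126, 20]; [20, 4]]·[α, β]ᵀ = [107, 14]ᵀ.
Eliminating β: 4·(row 1) − 20·(row 2) gives 104·α = 4·107 − 20·14 = 148, so α = 37/26.
Then β = (14 − 20·(37/26))/4 = -47/13.
At t = 13: v̂ = (37/26)·(13) + (-47/13)·(1) = 387/26.

v̂ = 14.8846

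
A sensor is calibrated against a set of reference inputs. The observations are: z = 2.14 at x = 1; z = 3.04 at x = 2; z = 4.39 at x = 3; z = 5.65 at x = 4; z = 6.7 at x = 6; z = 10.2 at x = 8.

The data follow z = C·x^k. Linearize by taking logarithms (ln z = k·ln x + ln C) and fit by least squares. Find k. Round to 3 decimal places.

k = 0.733

Taking logs, ln z = k·ln x + ln C, so regress ln z on ln x.
Over the data: Σln x = 7.0493, Σ(ln x)² = 11.1437, Σln z = 9.3081, Σln x·ln z = 13.0339.
Normal system: [[11.1437, 7.0493]; [7.0493, 6]]·[k, ln C]ᵀ = [13.0339, 9.3081]ᵀ.
Slope k = (n·Σln x·ln z − Σln x·Σln z)/(n·Σ(ln x)² − (Σln x)²) = (6·13.0339 − 7.0493·9.3081)/17.1702 = 0.73311; ln C = (Σln z − k·Σln x)/n = 0.69004.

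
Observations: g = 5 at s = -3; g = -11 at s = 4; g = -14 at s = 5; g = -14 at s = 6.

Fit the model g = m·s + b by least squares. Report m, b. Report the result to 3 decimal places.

m = -2.220, b = -1.840

Setting ∂/∂m … = 0 gives: 86·m + 12·b = -213;  12·m + 4·b = -34.
Eliminating b: 4·(row 1) − 12·(row 2) gives 200·m = 4·(-213) − 12·(-34) = -444, so m = -111/50.
Then b = ((-34) − 12·(-111/50))/4 = -46/25.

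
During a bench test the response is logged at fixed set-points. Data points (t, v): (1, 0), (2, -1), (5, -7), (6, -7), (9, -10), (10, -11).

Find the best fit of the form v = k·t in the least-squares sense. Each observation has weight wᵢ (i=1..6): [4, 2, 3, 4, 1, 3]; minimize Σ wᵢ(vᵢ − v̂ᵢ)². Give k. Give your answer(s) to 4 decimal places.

k = -1.1389

Forming AᵀWA = [[612]] and AᵀWv = [-697]ᵀ gives AᵀWA·[k]ᵀ = AᵀWv.
Hence k = -697 / 612 ≈ -1.13889.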